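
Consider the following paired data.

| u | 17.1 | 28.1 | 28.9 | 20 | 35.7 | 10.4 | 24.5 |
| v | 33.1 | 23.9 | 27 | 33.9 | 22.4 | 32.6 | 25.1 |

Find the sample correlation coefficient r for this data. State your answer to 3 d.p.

n = 7, Σu = 164.7, Σv = 198, Σu² = 4300.13, Σv² = 5739.56, Σuv = 4449.57
nΣuv − ΣuΣv = 31146.99 − 32610.6 = -1463.61
nΣu² − (Σu)² = 30100.91 − 27126.09 = 2974.82; nΣv² − (Σv)² = 40176.92 − 39204 = 972.92
r = -1463.61 / √(2974.82 × 972.92) = -1463.61 / 1701.2530 ≈ -0.860

-0.860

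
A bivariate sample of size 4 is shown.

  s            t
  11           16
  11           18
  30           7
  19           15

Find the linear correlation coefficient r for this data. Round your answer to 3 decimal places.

-0.959

n = 4, Σs = 71, Σt = 56, Σs² = 1503, Σt² = 854, Σst = 869
nΣst − ΣsΣt = 3476 − 3976 = -500
nΣs² − (Σs)² = 6012 − 5041 = 971; nΣt² − (Σt)² = 3416 − 3136 = 280
r = -500 / √(971 × 280) = -500 / 521.4211 ≈ -0.959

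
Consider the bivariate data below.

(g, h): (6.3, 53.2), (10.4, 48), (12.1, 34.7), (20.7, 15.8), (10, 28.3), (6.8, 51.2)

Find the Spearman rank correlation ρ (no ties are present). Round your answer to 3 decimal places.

Rank g: 1, 4, 5, 6, 3, 2
Rank h: 6, 4, 3, 1, 2, 5
d = rank(g) − rank(h): -5, 0, 2, 5, 1, -3; Σd² = 64
ρ = 1 − 6Σd² / [n(n²−1)] = 1 − 6×64 / (6×35) = 1 − 384/210 ≈ -0.829

-0.829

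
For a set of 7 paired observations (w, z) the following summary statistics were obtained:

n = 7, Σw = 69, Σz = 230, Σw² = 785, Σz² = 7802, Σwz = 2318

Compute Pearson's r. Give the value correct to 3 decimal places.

r = (nΣwz − ΣwΣz) / √[(nΣw² − (Σw)²)(nΣz² − (Σz)²)]
Numerator: 7×2318 − 69×230 = 356
Denominator: √[(5495 − 4761)(54614 − 52900)] = √[734 × 1714] = 1121.6399
r = 356 / 1121.6399 ≈ 0.317

0.317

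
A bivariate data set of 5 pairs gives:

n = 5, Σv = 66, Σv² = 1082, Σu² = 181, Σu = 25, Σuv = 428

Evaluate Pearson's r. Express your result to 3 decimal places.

r = (nΣuv − ΣuΣv) / √[(nΣu² − (Σu)²)(nΣv² − (Σv)²)]
Numerator: 5×428 − 25×66 = 490
Denominator: √[(905 − 625)(5410 − 4356)] = √[280 × 1054] = 543.2495
r = 490 / 543.2495 ≈ 0.902

0.902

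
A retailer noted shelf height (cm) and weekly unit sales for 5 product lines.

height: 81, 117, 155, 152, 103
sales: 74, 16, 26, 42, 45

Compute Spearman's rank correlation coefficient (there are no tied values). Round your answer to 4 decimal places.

Rank height: 1, 3, 5, 4, 2
Rank sales: 5, 1, 2, 3, 4
d = rank(height) − rank(sales): -4, 2, 3, 1, -2; Σd² = 34
ρ = 1 − 6Σd² / [n(n²−1)] = 1 − 6×34 / (5×24) = 1 − 204/120 ≈ -0.7000

-0.7000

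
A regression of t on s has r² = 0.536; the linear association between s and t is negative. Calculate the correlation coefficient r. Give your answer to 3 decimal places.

|r| = √0.536 = 0.732
The association is negative, so r = −0.732.

-0.732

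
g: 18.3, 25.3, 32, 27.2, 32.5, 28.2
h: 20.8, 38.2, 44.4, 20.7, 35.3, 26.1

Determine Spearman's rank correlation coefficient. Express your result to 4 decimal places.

Rank g: 1, 2, 5, 3, 6, 4
Rank h: 2, 5, 6, 1, 4, 3
d = rank(g) − rank(h): -1, -3, -1, 2, 2, 1; Σd² = 20
ρ = 1 − 6Σd² / [n(n²−1)] = 1 − 6×20 / (6×35) = 1 − 120/210 ≈ 0.4286

0.4286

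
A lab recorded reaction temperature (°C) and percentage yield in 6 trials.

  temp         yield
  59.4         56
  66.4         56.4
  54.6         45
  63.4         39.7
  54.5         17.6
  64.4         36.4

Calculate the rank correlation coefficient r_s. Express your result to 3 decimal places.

0.486

Rank temp: 3, 6, 2, 4, 1, 5
Rank yield: 5, 6, 4, 3, 1, 2
d = rank(temp) − rank(yield): -2, 0, -2, 1, 0, 3; Σd² = 18
ρ = 1 − 6Σd² / [n(n²−1)] = 1 − 6×18 / (6×35) = 1 − 108/210 ≈ 0.486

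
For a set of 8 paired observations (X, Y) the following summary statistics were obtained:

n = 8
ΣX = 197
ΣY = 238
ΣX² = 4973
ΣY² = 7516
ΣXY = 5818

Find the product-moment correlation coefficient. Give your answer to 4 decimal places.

-0.1856

r = (nΣXY − ΣXΣY) / √[(nΣX² − (ΣX)²)(nΣY² − (ΣY)²)]
Numerator: 8×5818 − 197×238 = -342
Denominator: √[(39784 − 38809)(60128 − 56644)] = √[975 × 3484] = 1843.0681
r = -342 / 1843.0681 ≈ -0.1856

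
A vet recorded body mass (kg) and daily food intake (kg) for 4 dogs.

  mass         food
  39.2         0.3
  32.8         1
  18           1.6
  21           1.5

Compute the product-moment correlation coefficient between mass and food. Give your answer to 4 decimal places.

n = 4, Σx = 111, Σy = 4.4, Σx² = 3377.48, Σy² = 5.9, Σxy = 104.86
nΣxy − ΣxΣy = 419.44 − 488.4 = -68.96
nΣx² − (Σx)² = 13509.92 − 12321 = 1188.92; nΣy² − (Σy)² = 23.6 − 19.36 = 4.24
r = -68.96 / √(1188.92 × 4.24) = -68.96 / 71.0001 ≈ -0.9713

-0.9713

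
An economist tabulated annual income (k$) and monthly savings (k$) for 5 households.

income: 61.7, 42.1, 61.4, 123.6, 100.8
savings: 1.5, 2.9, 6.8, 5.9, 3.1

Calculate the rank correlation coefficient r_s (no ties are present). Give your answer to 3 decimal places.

0.200

Rank income: 3, 1, 2, 5, 4
Rank savings: 1, 2, 5, 4, 3
d = rank(income) − rank(savings): 2, -1, -3, 1, 1; Σd² = 16
ρ = 1 − 6Σd² / [n(n²−1)] = 1 − 6×16 / (5×24) = 1 − 96/120 ≈ 0.200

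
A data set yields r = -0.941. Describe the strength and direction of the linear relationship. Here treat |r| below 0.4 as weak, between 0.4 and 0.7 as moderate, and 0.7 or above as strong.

strong negative

r = -0.941 < 0 so the relationship is negative.
|r| = 0.941, which falls in the strong range.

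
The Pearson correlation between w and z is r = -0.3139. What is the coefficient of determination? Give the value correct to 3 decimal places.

r² = (-0.3139)² = 0.099

0.099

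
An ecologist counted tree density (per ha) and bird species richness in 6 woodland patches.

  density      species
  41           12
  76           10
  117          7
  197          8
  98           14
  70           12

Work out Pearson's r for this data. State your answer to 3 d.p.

-0.597

n = 6, Σx = 599, Σy = 63, Σx² = 74459, Σy² = 697, Σxy = 5859
nΣxy − ΣxΣy = 35154 − 37737 = -2583
nΣx² − (Σx)² = 446754 − 358801 = 87953; nΣy² − (Σy)² = 4182 − 3969 = 213
r = -2583 / √(87953 × 213) = -2583 / 4328.2778 ≈ -0.597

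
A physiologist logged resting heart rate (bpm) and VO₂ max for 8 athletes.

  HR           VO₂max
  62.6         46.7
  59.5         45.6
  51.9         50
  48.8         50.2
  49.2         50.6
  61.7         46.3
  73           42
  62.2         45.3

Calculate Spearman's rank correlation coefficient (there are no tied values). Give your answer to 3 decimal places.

-0.810

Rank HR: 7, 4, 3, 1, 2, 5, 8, 6
Rank VO₂max: 5, 3, 6, 7, 8, 4, 1, 2
d = rank(HR) − rank(VO₂max): 2, 1, -3, -6, -6, 1, 7, 4; Σd² = 152
ρ = 1 − 6Σd² / [n(n²−1)] = 1 − 6×152 / (8×63) = 1 − 912/504 ≈ -0.810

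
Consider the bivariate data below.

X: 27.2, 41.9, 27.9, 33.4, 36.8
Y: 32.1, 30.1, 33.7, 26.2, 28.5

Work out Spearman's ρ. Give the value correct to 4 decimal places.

Rank X: 1, 5, 2, 3, 4
Rank Y: 4, 3, 5, 1, 2
d = rank(X) − rank(Y): -3, 2, -3, 2, 2; Σd² = 30
ρ = 1 − 6Σd² / [n(n²−1)] = 1 − 6×30 / (5×24) = 1 − 180/120 ≈ -0.5000

-0.5000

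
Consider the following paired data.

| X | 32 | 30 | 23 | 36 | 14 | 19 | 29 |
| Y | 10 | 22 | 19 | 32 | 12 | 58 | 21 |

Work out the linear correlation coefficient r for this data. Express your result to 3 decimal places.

-0.133

n = 7, ΣX = 183, ΣY = 174, ΣX² = 5147, ΣY² = 5918, ΣXY = 4448
nΣXY − ΣXΣY = 31136 − 31842 = -706
nΣX² − (ΣX)² = 36029 − 33489 = 2540; nΣY² − (ΣY)² = 41426 − 30276 = 11150
r = -706 / √(2540 × 11150) = -706 / 5321.7478 ≈ -0.133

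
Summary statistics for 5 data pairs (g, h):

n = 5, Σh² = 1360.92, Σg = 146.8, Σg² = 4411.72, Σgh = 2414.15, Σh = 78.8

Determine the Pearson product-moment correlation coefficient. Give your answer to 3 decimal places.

0.914

r = (nΣgh − ΣgΣh) / √[(nΣg² − (Σg)²)(nΣh² − (Σh)²)]
Numerator: 5×2414.15 − 146.8×78.8 = 502.91
Denominator: √[(22058.6 − 21550.24)(6804.6 − 6209.44)] = √[508.36 × 595.16] = 550.0505
r = 502.91 / 550.0505 ≈ 0.914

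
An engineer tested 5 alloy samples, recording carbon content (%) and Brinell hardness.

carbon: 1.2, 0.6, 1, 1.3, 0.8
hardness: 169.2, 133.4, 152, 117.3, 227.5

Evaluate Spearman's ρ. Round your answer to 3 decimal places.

Rank carbon: 4, 1, 3, 5, 2
Rank hardness: 4, 2, 3, 1, 5
d = rank(carbon) − rank(hardness): 0, -1, 0, 4, -3; Σd² = 26
ρ = 1 − 6Σd² / [n(n²−1)] = 1 − 6×26 / (5×24) = 1 − 156/120 ≈ -0.300

-0.300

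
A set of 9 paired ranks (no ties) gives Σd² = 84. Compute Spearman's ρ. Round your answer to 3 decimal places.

0.300

ρ = 1 − 6Σd² / [n(n²−1)] = 1 − 6×84 / (9×80)
  = 1 − 504/720 = 1 − 0.7000 ≈ 0.300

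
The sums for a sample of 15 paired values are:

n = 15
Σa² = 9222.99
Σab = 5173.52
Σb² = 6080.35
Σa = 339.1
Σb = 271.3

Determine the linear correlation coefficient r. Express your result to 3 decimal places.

-0.710

r = (nΣab − ΣaΣb) / √[(nΣa² − (Σa)²)(nΣb² − (Σb)²)]
Numerator: 15×5173.52 − 339.1×271.3 = -14395.03
Denominator: √[(138344.85 − 114988.81)(91205.25 − 73603.69)] = √[23356.04 × 17601.56] = 20275.6687
r = -14395.03 / 20275.6687 ≈ -0.710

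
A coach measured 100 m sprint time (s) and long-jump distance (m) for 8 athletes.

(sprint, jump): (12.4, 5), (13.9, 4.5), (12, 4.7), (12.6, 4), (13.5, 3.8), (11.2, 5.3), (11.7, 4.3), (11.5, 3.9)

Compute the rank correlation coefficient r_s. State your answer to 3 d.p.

-0.333

Rank sprint: 5, 8, 4, 6, 7, 1, 3, 2
Rank jump: 7, 5, 6, 3, 1, 8, 4, 2
d = rank(sprint) − rank(jump): -2, 3, -2, 3, 6, -7, -1, 0; Σd² = 112
ρ = 1 − 6Σd² / [n(n²−1)] = 1 − 6×112 / (8×63) = 1 − 672/504 ≈ -0.333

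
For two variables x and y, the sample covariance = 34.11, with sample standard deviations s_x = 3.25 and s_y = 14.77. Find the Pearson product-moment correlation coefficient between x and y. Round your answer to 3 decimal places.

r = Cov(x,y) / (s_x · s_y) = 34.11 / (3.25 × 14.77)
  = 34.11 / 48.0025 ≈ 0.711

0.711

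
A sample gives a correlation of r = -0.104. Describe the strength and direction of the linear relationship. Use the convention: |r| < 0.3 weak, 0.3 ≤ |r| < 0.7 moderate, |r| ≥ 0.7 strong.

r = -0.104 < 0 so the relationship is negative.
|r| = 0.104, which falls in the weak range.

weak negative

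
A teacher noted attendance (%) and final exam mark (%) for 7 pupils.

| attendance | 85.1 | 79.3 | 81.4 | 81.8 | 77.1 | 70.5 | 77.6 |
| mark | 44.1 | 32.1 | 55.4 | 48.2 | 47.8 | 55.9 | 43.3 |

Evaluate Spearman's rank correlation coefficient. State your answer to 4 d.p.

-0.2143

Rank attendance: 7, 4, 5, 6, 2, 1, 3
Rank mark: 3, 1, 6, 5, 4, 7, 2
d = rank(attendance) − rank(mark): 4, 3, -1, 1, -2, -6, 1; Σd² = 68
ρ = 1 − 6Σd² / [n(n²−1)] = 1 − 6×68 / (7×48) = 1 − 408/336 ≈ -0.2143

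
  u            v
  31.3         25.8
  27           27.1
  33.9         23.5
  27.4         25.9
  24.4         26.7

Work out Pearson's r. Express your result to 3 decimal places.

n = 5, Σu = 144, Σv = 129, Σu² = 4204.02, Σv² = 3336, Σuv = 3697.03
nΣuv − ΣuΣv = 18485.15 − 18576 = -90.85
nΣu² − (Σu)² = 21020.1 − 20736 = 284.1; nΣv² − (Σv)² = 16680 − 16641 = 39
r = -90.85 / √(284.1 × 39) = -90.85 / 105.2611 ≈ -0.863

-0.863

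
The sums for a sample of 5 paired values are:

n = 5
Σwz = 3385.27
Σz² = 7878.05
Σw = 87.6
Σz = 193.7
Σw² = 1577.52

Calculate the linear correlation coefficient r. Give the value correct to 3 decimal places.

r = (nΣwz − ΣwΣz) / √[(nΣw² − (Σw)²)(nΣz² − (Σz)²)]
Numerator: 5×3385.27 − 87.6×193.7 = -41.77
Denominator: √[(7887.6 − 7673.76)(39390.25 − 37519.69)] = √[213.84 × 1870.56] = 632.4560
r = -41.77 / 632.4560 ≈ -0.066

-0.066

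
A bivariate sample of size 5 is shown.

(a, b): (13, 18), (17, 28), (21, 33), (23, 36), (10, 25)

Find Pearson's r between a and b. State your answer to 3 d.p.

n = 5, Σa = 84, Σb = 140, Σa² = 1528, Σb² = 4118, Σab = 2481
nΣab − ΣaΣb = 12405 − 11760 = 645
nΣa² − (Σa)² = 7640 − 7056 = 584; nΣb² − (Σb)² = 20590 − 19600 = 990
r = 645 / √(584 × 990) = 645 / 760.3683 ≈ 0.848

0.848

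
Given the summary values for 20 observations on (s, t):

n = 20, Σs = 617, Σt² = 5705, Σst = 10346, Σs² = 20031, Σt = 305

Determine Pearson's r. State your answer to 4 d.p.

r = (nΣst − ΣsΣt) / √[(nΣs² − (Σs)²)(nΣt² − (Σt)²)]
Numerator: 20×10346 − 617×305 = 18735
Denominator: √[(400620 − 380689)(114100 − 93025)] = √[19931 × 21075] = 20495.0195
r = 18735 / 20495.0195 ≈ 0.9141

0.9141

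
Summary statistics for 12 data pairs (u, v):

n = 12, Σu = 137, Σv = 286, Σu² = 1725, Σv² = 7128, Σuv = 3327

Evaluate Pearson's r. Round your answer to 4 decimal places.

0.2761

r = (nΣuv − ΣuΣv) / √[(nΣu² − (Σu)²)(nΣv² − (Σv)²)]
Numerator: 12×3327 − 137×286 = 742
Denominator: √[(20700 − 18769)(85536 − 81796)] = √[1931 × 3740] = 2687.3667
r = 742 / 2687.3667 ≈ 0.2761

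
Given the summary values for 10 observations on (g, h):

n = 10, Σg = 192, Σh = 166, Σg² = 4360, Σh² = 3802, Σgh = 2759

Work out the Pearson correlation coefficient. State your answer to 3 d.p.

r = (nΣgh − ΣgΣh) / √[(nΣg² − (Σg)²)(nΣh² − (Σh)²)]
Numerator: 10×2759 − 192×166 = -4282
Denominator: √[(43600 − 36864)(38020 − 27556)] = √[6736 × 10464] = 8395.5645
r = -4282 / 8395.5645 ≈ -0.510

-0.510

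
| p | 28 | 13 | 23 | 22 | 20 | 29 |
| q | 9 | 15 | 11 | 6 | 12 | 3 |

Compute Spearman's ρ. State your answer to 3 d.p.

Rank p: 5, 1, 4, 3, 2, 6
Rank q: 3, 6, 4, 2, 5, 1
d = rank(p) − rank(q): 2, -5, 0, 1, -3, 5; Σd² = 64
ρ = 1 − 6Σd² / [n(n²−1)] = 1 − 6×64 / (6×35) = 1 − 384/210 ≈ -0.829

-0.829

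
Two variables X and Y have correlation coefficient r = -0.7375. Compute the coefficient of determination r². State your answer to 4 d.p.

0.5439

r² = (-0.7375)² = 0.5439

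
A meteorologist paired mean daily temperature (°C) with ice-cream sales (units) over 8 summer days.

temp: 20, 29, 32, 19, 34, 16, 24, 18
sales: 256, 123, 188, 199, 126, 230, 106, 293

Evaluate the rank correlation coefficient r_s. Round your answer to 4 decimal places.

-0.6667

Rank temp: 4, 6, 7, 3, 8, 1, 5, 2
Rank sales: 7, 2, 4, 5, 3, 6, 1, 8
d = rank(temp) − rank(sales): -3, 4, 3, -2, 5, -5, 4, -6; Σd² = 140
ρ = 1 − 6Σd² / [n(n²−1)] = 1 − 6×140 / (8×63) = 1 − 840/504 ≈ -0.6667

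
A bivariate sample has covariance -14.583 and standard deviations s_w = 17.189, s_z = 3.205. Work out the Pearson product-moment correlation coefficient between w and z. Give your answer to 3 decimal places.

r = Cov(w,z) / (s_w · s_z) = -14.583 / (17.189 × 3.205)
  = -14.583 / 55.0907 ≈ -0.265

-0.265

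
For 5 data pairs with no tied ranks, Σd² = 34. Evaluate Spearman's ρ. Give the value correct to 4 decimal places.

-0.7000

ρ = 1 − 6Σd² / [n(n²−1)] = 1 − 6×34 / (5×24)
  = 1 − 204/120 = 1 − 1.70000 ≈ -0.7000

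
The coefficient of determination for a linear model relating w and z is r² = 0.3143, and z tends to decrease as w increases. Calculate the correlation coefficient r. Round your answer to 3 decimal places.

|r| = √0.3143 = 0.561
The association is negative, so r = −0.561.

-0.561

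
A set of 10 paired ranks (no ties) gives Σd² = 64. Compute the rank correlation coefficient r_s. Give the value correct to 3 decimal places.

0.612

ρ = 1 − 6Σd² / [n(n²−1)] = 1 − 6×64 / (10×99)
  = 1 − 384/990 = 1 − 0.3879 ≈ 0.612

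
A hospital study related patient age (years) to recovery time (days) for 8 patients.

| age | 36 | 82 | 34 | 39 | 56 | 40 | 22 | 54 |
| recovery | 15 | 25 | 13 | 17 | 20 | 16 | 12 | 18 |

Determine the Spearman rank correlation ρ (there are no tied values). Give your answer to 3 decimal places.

0.976

Rank age: 3, 8, 2, 4, 7, 5, 1, 6
Rank recovery: 3, 8, 2, 5, 7, 4, 1, 6
d = rank(age) − rank(recovery): 0, 0, 0, -1, 0, 1, 0, 0; Σd² = 2
ρ = 1 − 6Σd² / [n(n²−1)] = 1 − 6×2 / (8×63) = 1 − 12/504 ≈ 0.976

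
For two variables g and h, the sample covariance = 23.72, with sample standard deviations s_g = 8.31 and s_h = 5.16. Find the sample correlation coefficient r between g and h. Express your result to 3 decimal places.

r = Cov(g,h) / (s_g · s_h) = 23.72 / (8.31 × 5.16)
  = 23.72 / 42.8796 ≈ 0.553

0.553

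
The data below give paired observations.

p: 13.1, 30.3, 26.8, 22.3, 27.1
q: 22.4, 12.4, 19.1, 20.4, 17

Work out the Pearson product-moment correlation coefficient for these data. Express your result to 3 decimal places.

-0.854

n = 5, Σp = 119.6, Σq = 91.3, Σp² = 3039.64, Σq² = 1725.49, Σpq = 2096.66
nΣpq − ΣpΣq = 10483.3 − 10919.48 = -436.18
nΣp² − (Σp)² = 15198.2 − 14304.16 = 894.04; nΣq² − (Σq)² = 8627.45 − 8335.69 = 291.76
r = -436.18 / √(894.04 × 291.76) = -436.18 / 510.7300 ≈ -0.854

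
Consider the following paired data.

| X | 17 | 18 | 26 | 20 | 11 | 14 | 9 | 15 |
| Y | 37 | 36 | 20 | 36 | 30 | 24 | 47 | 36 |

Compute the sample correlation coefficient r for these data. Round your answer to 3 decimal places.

n = 8, ΣX = 130, ΣY = 266, ΣX² = 2312, ΣY² = 9342, ΣXY = 4146
nΣXY − ΣXΣY = 33168 − 34580 = -1412
nΣX² − (ΣX)² = 18496 − 16900 = 1596; nΣY² − (ΣY)² = 74736 − 70756 = 3980
r = -1412 / √(1596 × 3980) = -1412 / 2520.3333 ≈ -0.560

-0.560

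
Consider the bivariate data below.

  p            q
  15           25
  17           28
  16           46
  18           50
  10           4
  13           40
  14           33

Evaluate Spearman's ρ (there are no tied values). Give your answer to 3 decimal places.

Rank p: 4, 6, 5, 7, 1, 2, 3
Rank q: 2, 3, 6, 7, 1, 5, 4
d = rank(p) − rank(q): 2, 3, -1, 0, 0, -3, -1; Σd² = 24
ρ = 1 − 6Σd² / [n(n²−1)] = 1 − 6×24 / (7×48) = 1 − 144/336 ≈ 0.571

0.571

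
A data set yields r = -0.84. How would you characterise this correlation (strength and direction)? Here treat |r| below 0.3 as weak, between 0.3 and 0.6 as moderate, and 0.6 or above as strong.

r = -0.84 < 0 so the relationship is negative.
|r| = 0.84, which falls in the strong range.

strong negative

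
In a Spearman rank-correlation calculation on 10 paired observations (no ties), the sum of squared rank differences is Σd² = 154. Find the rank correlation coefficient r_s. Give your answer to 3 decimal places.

ρ = 1 − 6Σd² / [n(n²−1)] = 1 − 6×154 / (10×99)
  = 1 − 924/990 = 1 − 0.9333 ≈ 0.067

0.067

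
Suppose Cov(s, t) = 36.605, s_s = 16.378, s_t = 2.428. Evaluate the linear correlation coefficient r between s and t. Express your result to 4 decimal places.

r = Cov(s,t) / (s_s · s_t) = 36.605 / (16.378 × 2.428)
  = 36.605 / 39.7658 ≈ 0.9205

0.9205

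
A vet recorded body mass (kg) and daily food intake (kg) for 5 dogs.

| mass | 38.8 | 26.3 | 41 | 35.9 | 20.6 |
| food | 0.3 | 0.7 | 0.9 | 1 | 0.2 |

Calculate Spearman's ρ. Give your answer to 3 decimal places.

0.500

Rank mass: 4, 2, 5, 3, 1
Rank food: 2, 3, 4, 5, 1
d = rank(mass) − rank(food): 2, -1, 1, -2, 0; Σd² = 10
ρ = 1 − 6Σd² / [n(n²−1)] = 1 − 6×10 / (5×24) = 1 − 60/120 ≈ 0.500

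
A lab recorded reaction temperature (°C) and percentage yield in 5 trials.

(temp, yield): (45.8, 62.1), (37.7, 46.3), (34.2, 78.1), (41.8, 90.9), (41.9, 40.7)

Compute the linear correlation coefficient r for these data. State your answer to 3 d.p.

-0.126

n = 5, Σx = 201.4, Σy = 318.1, Σx² = 8191.42, Σy² = 22019.01, Σxy = 12765.66
nΣxy − ΣxΣy = 63828.3 − 64065.34 = -237.04
nΣx² − (Σx)² = 40957.1 − 40561.96 = 395.14; nΣy² − (Σy)² = 110095.05 − 101187.61 = 8907.44
r = -237.04 / √(395.14 × 8907.44) = -237.04 / 1876.0826 ≈ -0.126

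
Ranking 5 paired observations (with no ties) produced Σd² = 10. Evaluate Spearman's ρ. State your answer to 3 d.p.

ρ = 1 − 6Σd² / [n(n²−1)] = 1 − 6×10 / (5×24)
  = 1 − 60/120 = 1 − 0.5000 ≈ 0.500

0.500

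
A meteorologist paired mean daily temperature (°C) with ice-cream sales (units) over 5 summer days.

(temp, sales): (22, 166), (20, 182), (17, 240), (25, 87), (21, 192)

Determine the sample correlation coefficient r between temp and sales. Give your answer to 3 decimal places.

n = 5, Σx = 105, Σy = 867, Σx² = 2239, Σy² = 162713, Σxy = 17579
nΣxy − ΣxΣy = 87895 − 91035 = -3140
nΣx² − (Σx)² = 11195 − 11025 = 170; nΣy² − (Σy)² = 813565 − 751689 = 61876
r = -3140 / √(170 × 61876) = -3140 / 3243.2885 ≈ -0.968

-0.968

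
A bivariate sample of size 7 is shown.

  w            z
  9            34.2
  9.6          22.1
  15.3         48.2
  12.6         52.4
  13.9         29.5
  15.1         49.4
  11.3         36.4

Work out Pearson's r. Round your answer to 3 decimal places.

n = 7, Σw = 86.8, Σz = 272.2, Σw² = 1114.92, Σz² = 11362.62, Σwz = 3484.97
nΣwz − ΣwΣz = 24394.79 − 23626.96 = 767.83
nΣw² − (Σw)² = 7804.44 − 7534.24 = 270.2; nΣz² − (Σz)² = 79538.34 − 74092.84 = 5445.5
r = 767.83 / √(270.2 × 5445.5) = 767.83 / 1213.0021 ≈ 0.633

0.633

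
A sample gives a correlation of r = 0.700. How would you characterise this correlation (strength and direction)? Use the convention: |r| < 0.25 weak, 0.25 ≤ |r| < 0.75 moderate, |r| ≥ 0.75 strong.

r = 0.700 > 0 so the relationship is positive.
|r| = 0.700, which falls in the moderate range.

moderate positive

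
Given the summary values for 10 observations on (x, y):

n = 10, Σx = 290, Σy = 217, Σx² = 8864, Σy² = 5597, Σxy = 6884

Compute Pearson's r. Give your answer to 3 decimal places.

r = (nΣxy − ΣxΣy) / √[(nΣx² − (Σx)²)(nΣy² − (Σy)²)]
Numerator: 10×6884 − 290×217 = 5910
Denominator: √[(88640 − 84100)(55970 − 47089)] = √[4540 × 8881] = 6349.7827
r = 5910 / 6349.7827 ≈ 0.931

0.931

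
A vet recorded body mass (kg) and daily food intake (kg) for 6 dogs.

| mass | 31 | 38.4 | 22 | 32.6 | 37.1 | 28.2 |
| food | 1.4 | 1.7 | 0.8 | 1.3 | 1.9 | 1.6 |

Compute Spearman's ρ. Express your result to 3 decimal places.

Rank mass: 3, 6, 1, 4, 5, 2
Rank food: 3, 5, 1, 2, 6, 4
d = rank(mass) − rank(food): 0, 1, 0, 2, -1, -2; Σd² = 10
ρ = 1 − 6Σd² / [n(n²−1)] = 1 − 6×10 / (6×35) = 1 − 60/210 ≈ 0.714

0.714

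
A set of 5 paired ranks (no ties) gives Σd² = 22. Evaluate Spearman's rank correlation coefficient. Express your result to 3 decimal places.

ρ = 1 − 6Σd² / [n(n²−1)] = 1 − 6×22 / (5×24)
  = 1 − 132/120 = 1 − 1.1000 ≈ -0.100

-0.100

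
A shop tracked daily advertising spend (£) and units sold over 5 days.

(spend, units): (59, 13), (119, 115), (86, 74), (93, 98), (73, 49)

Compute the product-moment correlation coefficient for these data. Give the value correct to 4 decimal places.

0.9591

n = 5, Σx = 430, Σy = 349, Σx² = 39016, Σy² = 30875, Σxy = 33507
nΣxy − ΣxΣy = 167535 − 150070 = 17465
nΣx² − (Σx)² = 195080 − 184900 = 10180; nΣy² − (Σy)² = 154375 − 121801 = 32574
r = 17465 / √(10180 × 32574) = 17465 / 18209.9786 ≈ 0.9591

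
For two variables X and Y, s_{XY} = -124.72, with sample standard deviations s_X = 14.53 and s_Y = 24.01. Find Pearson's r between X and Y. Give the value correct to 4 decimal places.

r = Cov(X,Y) / (s_X · s_Y) = -124.72 / (14.53 × 24.01)
  = -124.72 / 348.8653 ≈ -0.3575

-0.3575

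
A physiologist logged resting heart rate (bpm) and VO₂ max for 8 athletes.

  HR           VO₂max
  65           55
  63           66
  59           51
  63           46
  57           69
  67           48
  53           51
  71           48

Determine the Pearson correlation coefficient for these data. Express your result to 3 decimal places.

-0.335

n = 8, Σx = 498, Σy = 434, Σx² = 31232, Σy² = 24068, Σxy = 26900
nΣxy − ΣxΣy = 215200 − 216132 = -932
nΣx² − (Σx)² = 249856 − 248004 = 1852; nΣy² − (Σy)² = 192544 − 188356 = 4188
r = -932 / √(1852 × 4188) = -932 / 2784.9912 ≈ -0.335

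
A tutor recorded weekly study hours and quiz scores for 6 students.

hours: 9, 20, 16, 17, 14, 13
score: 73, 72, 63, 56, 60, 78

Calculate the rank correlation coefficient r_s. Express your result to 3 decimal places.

Rank hours: 1, 6, 4, 5, 3, 2
Rank score: 5, 4, 3, 1, 2, 6
d = rank(hours) − rank(score): -4, 2, 1, 4, 1, -4; Σd² = 54
ρ = 1 − 6Σd² / [n(n²−1)] = 1 − 6×54 / (6×35) = 1 − 324/210 ≈ -0.543

-0.543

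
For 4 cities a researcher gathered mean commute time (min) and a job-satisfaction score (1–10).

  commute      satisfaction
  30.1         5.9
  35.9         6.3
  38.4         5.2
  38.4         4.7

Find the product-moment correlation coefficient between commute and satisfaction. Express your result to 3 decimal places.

-0.603

n = 4, Σx = 142.8, Σy = 22.1, Σx² = 5143.94, Σy² = 123.63, Σxy = 783.92
nΣxy − ΣxΣy = 3135.68 − 3155.88 = -20.2
nΣx² − (Σx)² = 20575.76 − 20391.84 = 183.92; nΣy² − (Σy)² = 494.52 − 488.41 = 6.11
r = -20.2 / √(183.92 × 6.11) = -20.2 / 33.5224 ≈ -0.603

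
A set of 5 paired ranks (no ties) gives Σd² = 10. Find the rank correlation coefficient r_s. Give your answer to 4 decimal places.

0.5000

ρ = 1 − 6Σd² / [n(n²−1)] = 1 − 6×10 / (5×24)
  = 1 − 60/120 = 1 − 0.50000 ≈ 0.5000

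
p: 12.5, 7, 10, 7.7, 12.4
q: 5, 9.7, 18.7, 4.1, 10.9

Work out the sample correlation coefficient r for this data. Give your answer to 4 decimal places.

n = 5, Σp = 49.6, Σq = 48.4, Σp² = 518.3, Σq² = 604.4, Σpq = 484.13
nΣpq − ΣpΣq = 2420.65 − 2400.64 = 20.01
nΣp² − (Σp)² = 2591.5 − 2460.16 = 131.34; nΣq² − (Σq)² = 3022 − 2342.56 = 679.44
r = 20.01 / √(131.34 × 679.44) = 20.01 / 298.7267 ≈ 0.0670

0.0670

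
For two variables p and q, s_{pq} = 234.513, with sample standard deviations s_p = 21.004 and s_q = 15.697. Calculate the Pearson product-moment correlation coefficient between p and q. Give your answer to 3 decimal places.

r = Cov(p,q) / (s_p · s_q) = 234.513 / (21.004 × 15.697)
  = 234.513 / 329.6998 ≈ 0.711

0.711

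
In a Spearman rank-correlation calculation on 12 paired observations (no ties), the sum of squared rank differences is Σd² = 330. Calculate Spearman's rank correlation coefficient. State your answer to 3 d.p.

-0.154

ρ = 1 − 6Σd² / [n(n²−1)] = 1 − 6×330 / (12×143)
  = 1 − 1980/1716 = 1 − 1.1538 ≈ -0.154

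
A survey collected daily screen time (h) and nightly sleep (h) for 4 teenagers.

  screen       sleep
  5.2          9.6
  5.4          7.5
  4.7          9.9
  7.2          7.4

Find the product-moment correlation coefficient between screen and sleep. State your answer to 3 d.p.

-0.749

n = 4, Σx = 22.5, Σy = 34.4, Σx² = 130.13, Σy² = 301.18, Σxy = 190.23
nΣxy − ΣxΣy = 760.92 − 774 = -13.08
nΣx² − (Σx)² = 520.52 − 506.25 = 14.27; nΣy² − (Σy)² = 1204.72 − 1183.36 = 21.36
r = -13.08 / √(14.27 × 21.36) = -13.08 / 17.4587 ≈ -0.749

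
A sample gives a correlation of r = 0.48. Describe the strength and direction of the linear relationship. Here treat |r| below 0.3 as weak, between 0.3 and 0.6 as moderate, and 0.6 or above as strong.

r = 0.48 > 0 so the relationship is positive.
|r| = 0.48, which falls in the moderate range.

moderate positive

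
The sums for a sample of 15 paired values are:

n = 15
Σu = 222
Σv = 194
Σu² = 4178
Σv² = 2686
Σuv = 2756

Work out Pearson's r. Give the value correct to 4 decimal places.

r = (nΣuv − ΣuΣv) / √[(nΣu² − (Σu)²)(nΣv² − (Σv)²)]
Numerator: 15×2756 − 222×194 = -1728
Denominator: √[(62670 − 49284)(40290 − 37636)] = √[13386 × 2654] = 5960.4064
r = -1728 / 5960.4064 ≈ -0.2899

-0.2899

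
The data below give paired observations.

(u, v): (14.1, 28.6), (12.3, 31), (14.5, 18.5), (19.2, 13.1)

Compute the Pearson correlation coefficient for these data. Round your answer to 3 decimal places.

-0.885

n = 4, Σu = 60.1, Σv = 91.2, Σu² = 928.99, Σv² = 2292.82, Σuv = 1304.33
nΣuv − ΣuΣv = 5217.32 − 5481.12 = -263.8
nΣu² − (Σu)² = 3715.96 − 3612.01 = 103.95; nΣv² − (Σv)² = 9171.28 − 8317.44 = 853.84
r = -263.8 / √(103.95 × 853.84) = -263.8 / 297.9206 ≈ -0.885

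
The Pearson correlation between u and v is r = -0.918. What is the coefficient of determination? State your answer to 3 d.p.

0.843

r² = (-0.918)² = 0.843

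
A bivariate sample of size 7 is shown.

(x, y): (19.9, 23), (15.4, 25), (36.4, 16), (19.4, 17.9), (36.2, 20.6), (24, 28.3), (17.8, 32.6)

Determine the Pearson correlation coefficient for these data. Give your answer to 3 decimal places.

n = 7, Σx = 169.1, Σy = 163.4, Σx² = 4537.77, Σy² = 4018.42, Σxy = 3777.56
nΣxy − ΣxΣy = 26442.92 − 27630.94 = -1188.02
nΣx² − (Σx)² = 31764.39 − 28594.81 = 3169.58; nΣy² − (Σy)² = 28128.94 − 26699.56 = 1429.38
r = -1188.02 / √(3169.58 × 1429.38) = -1188.02 / 2128.5052 ≈ -0.558

-0.558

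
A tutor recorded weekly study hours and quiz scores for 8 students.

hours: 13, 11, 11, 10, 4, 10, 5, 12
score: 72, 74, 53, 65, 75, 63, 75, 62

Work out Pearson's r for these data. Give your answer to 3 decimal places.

-0.489

n = 8, Σx = 76, Σy = 539, Σx² = 796, Σy² = 36757, Σxy = 5032
nΣxy − ΣxΣy = 40256 − 40964 = -708
nΣx² − (Σx)² = 6368 − 5776 = 592; nΣy² − (Σy)² = 294056 − 290521 = 3535
r = -708 / √(592 × 3535) = -708 / 1446.6237 ≈ -0.489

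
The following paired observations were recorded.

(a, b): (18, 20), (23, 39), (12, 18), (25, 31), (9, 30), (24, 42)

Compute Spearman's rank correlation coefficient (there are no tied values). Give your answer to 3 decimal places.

Rank a: 3, 4, 2, 6, 1, 5
Rank b: 2, 5, 1, 4, 3, 6
d = rank(a) − rank(b): 1, -1, 1, 2, -2, -1; Σd² = 12
ρ = 1 − 6Σd² / [n(n²−1)] = 1 − 6×12 / (6×35) = 1 − 72/210 ≈ 0.657

0.657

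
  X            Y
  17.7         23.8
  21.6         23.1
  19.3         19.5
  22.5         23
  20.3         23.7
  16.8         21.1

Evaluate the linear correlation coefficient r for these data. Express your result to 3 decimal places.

n = 6, ΣX = 118.2, ΣY = 134.2, ΣX² = 2352.92, ΣY² = 3016.2, ΣXY = 2649.66
nΣXY − ΣXΣY = 15897.96 − 15862.44 = 35.52
nΣX² − (ΣX)² = 14117.52 − 13971.24 = 146.28; nΣY² − (ΣY)² = 18097.2 − 18009.64 = 87.56
r = 35.52 / √(146.28 × 87.56) = 35.52 / 113.1737 ≈ 0.314

0.314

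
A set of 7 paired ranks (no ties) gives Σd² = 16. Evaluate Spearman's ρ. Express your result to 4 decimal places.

0.7143

ρ = 1 − 6Σd² / [n(n²−1)] = 1 − 6×16 / (7×48)
  = 1 − 96/336 = 1 − 0.28571 ≈ 0.7143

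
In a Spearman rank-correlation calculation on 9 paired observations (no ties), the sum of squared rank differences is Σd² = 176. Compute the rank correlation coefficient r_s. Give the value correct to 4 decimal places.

-0.4667

ρ = 1 − 6Σd² / [n(n²−1)] = 1 − 6×176 / (9×80)
  = 1 − 1056/720 = 1 − 1.46667 ≈ -0.4667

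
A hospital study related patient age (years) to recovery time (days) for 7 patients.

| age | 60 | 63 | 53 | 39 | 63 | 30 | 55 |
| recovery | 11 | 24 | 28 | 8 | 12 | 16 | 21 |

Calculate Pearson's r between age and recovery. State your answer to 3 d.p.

n = 7, Σx = 363, Σy = 120, Σx² = 19793, Σy² = 2386, Σxy = 6359
nΣxy − ΣxΣy = 44513 − 43560 = 953
nΣx² − (Σx)² = 138551 − 131769 = 6782; nΣy² − (Σy)² = 16702 − 14400 = 2302
r = 953 / √(6782 × 2302) = 953 / 3951.2231 ≈ 0.241

0.241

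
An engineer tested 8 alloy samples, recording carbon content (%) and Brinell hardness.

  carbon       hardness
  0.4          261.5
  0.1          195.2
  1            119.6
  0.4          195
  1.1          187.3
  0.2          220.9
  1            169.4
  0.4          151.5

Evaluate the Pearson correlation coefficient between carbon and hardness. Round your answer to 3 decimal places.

-0.511

n = 8, Σx = 4.6, Σy = 1500.4, Σx² = 3.74, Σy² = 294341.16, Σxy = 801.93
nΣxy − ΣxΣy = 6415.44 − 6901.84 = -486.4
nΣx² − (Σx)² = 29.92 − 21.16 = 8.76; nΣy² − (Σy)² = 2354729.28 − 2251200.16 = 103529.12
r = -486.4 / √(8.76 × 103529.12) = -486.4 / 952.3209 ≈ -0.511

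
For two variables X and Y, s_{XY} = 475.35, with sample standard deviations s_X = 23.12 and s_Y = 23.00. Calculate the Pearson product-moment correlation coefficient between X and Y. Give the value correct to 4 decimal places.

r = Cov(X,Y) / (s_X · s_Y) = 475.35 / (23.12 × 23.00)
  = 475.35 / 531.7600 ≈ 0.8939

0.8939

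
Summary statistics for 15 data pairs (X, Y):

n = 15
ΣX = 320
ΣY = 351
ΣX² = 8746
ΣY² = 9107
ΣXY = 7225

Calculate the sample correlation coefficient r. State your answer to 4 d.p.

r = (nΣXY − ΣXΣY) / √[(nΣX² − (ΣX)²)(nΣY² − (ΣY)²)]
Numerator: 15×7225 − 320×351 = -3945
Denominator: √[(131190 − 102400)(136605 − 123201)] = √[28790 × 13404] = 19644.3671
r = -3945 / 19644.3671 ≈ -0.2008

-0.2008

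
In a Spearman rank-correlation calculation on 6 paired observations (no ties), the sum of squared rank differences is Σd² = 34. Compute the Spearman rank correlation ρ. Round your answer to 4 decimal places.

ρ = 1 − 6Σd² / [n(n²−1)] = 1 − 6×34 / (6×35)
  = 1 − 204/210 = 1 − 0.97143 ≈ 0.0286

0.0286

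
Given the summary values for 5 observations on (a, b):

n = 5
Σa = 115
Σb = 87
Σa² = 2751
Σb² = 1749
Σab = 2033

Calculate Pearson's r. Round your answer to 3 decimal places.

0.203

r = (nΣab − ΣaΣb) / √[(nΣa² − (Σa)²)(nΣb² − (Σb)²)]
Numerator: 5×2033 − 115×87 = 160
Denominator: √[(13755 − 13225)(8745 − 7569)] = √[530 × 1176] = 789.4808
r = 160 / 789.4808 ≈ 0.203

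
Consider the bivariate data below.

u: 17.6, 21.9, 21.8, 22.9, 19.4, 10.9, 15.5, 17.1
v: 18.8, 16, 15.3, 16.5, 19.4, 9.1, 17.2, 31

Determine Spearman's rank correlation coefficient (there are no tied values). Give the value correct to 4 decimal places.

Rank u: 4, 7, 6, 8, 5, 1, 2, 3
Rank v: 6, 3, 2, 4, 7, 1, 5, 8
d = rank(u) − rank(v): -2, 4, 4, 4, -2, 0, -3, -5; Σd² = 90
ρ = 1 − 6Σd² / [n(n²−1)] = 1 − 6×90 / (8×63) = 1 − 540/504 ≈ -0.0714

-0.0714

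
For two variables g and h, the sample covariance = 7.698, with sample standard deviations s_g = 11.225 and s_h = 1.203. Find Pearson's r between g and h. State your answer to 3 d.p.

r = Cov(g,h) / (s_g · s_h) = 7.698 / (11.225 × 1.203)
  = 7.698 / 13.5037 ≈ 0.570

0.570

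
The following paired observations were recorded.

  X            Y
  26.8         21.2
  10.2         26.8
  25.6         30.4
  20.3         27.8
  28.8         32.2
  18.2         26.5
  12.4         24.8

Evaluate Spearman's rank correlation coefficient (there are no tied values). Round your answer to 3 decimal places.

0.357

Rank X: 6, 1, 5, 4, 7, 3, 2
Rank Y: 1, 4, 6, 5, 7, 3, 2
d = rank(X) − rank(Y): 5, -3, -1, -1, 0, 0, 0; Σd² = 36
ρ = 1 − 6Σd² / [n(n²−1)] = 1 − 6×36 / (7×48) = 1 − 216/336 ≈ 0.357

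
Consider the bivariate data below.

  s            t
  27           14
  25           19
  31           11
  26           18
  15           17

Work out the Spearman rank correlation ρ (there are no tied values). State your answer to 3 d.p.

-0.700

Rank s: 4, 2, 5, 3, 1
Rank t: 2, 5, 1, 4, 3
d = rank(s) − rank(t): 2, -3, 4, -1, -2; Σd² = 34
ρ = 1 − 6Σd² / [n(n²−1)] = 1 − 6×34 / (5×24) = 1 − 204/120 ≈ -0.700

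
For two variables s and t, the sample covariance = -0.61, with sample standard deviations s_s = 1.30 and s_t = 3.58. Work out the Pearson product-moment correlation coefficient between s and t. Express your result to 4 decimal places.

r = Cov(s,t) / (s_s · s_t) = -0.61 / (1.30 × 3.58)
  = -0.61 / 4.6540 ≈ -0.1311

-0.1311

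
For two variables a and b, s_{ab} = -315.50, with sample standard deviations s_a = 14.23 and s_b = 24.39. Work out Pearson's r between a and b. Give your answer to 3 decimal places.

-0.909

r = Cov(a,b) / (s_a · s_b) = -315.50 / (14.23 × 24.39)
  = -315.50 / 347.0697 ≈ -0.909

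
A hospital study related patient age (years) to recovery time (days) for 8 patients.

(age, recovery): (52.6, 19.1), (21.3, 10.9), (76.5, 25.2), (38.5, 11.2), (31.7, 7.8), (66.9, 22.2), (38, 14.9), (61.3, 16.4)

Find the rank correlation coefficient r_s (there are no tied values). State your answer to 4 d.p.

Rank age: 5, 1, 8, 4, 2, 7, 3, 6
Rank recovery: 6, 2, 8, 3, 1, 7, 4, 5
d = rank(age) − rank(recovery): -1, -1, 0, 1, 1, 0, -1, 1; Σd² = 6
ρ = 1 − 6Σd² / [n(n²−1)] = 1 − 6×6 / (8×63) = 1 − 36/504 ≈ 0.9286

0.9286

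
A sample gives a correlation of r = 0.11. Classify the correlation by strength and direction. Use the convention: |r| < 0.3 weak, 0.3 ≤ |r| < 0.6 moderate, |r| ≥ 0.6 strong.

weak positive

r = 0.11 > 0 so the relationship is positive.
|r| = 0.11, which falls in the weak range.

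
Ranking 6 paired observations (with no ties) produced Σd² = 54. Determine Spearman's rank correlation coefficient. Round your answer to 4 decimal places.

ρ = 1 − 6Σd² / [n(n²−1)] = 1 − 6×54 / (6×35)
  = 1 − 324/210 = 1 − 1.54286 ≈ -0.5429

-0.5429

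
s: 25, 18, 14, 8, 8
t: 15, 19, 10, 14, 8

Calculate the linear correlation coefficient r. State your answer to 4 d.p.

n = 5, Σs = 73, Σt = 66, Σs² = 1273, Σt² = 946, Σst = 1033
nΣst − ΣsΣt = 5165 − 4818 = 347
nΣs² − (Σs)² = 6365 − 5329 = 1036; nΣt² − (Σt)² = 4730 − 4356 = 374
r = 347 / √(1036 × 374) = 347 / 622.4661 ≈ 0.5575

0.5575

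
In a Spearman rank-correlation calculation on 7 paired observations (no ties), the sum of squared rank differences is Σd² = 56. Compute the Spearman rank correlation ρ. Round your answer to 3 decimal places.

0.000

ρ = 1 − 6Σd² / [n(n²−1)] = 1 − 6×56 / (7×48)
  = 1 − 336/336 = 1 − 1.0000 ≈ 0.000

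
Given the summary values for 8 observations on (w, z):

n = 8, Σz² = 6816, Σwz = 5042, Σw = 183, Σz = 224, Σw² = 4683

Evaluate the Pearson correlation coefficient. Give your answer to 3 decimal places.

-0.158

r = (nΣwz − ΣwΣz) / √[(nΣw² − (Σw)²)(nΣz² − (Σz)²)]
Numerator: 8×5042 − 183×224 = -656
Denominator: √[(37464 − 33489)(54528 − 50176)] = √[3975 × 4352] = 4159.2307
r = -656 / 4159.2307 ≈ -0.158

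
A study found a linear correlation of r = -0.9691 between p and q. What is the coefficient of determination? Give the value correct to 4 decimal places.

0.9392

r² = (-0.9691)² = 0.9392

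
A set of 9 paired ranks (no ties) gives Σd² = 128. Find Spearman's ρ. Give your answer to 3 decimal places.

ρ = 1 − 6Σd² / [n(n²−1)] = 1 − 6×128 / (9×80)
  = 1 − 768/720 = 1 − 1.0667 ≈ -0.067

-0.067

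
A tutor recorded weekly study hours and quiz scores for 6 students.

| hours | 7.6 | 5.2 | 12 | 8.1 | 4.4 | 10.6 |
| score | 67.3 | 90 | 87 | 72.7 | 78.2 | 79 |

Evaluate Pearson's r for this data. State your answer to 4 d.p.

0.0646

n = 6, Σx = 47.9, Σy = 474.2, Σx² = 426.13, Σy² = 37839.82, Σxy = 3793.83
nΣxy − ΣxΣy = 22762.98 − 22714.18 = 48.8
nΣx² − (Σx)² = 2556.78 − 2294.41 = 262.37; nΣy² − (Σy)² = 227038.92 − 224865.64 = 2173.28
r = 48.8 / √(262.37 × 2173.28) = 48.8 / 755.1182 ≈ 0.0646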